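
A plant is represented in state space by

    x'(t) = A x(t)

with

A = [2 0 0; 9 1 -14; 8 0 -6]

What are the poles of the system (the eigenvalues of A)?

-6, 1, 2

det(sI - A) = s^3 - (tr A)s^2 + (M11 + M22 + M33)s - det A, where Mii is the 2×2 principal minor of A obtained by deleting row i and column i.
tr A = 2 + 1 + (-6) = -3; M11 = 1·(-6) - (-14)·0 = -6 - 0 = -6; M22 = 2·(-6) - 0·8 = -12 - 0 = -12; M33 = 2·1 - 0·9 = 2 - 0 = 2; sum of minors = -16.
det A = 2·(1·(-6) - (-14)·0) - 0·(9·(-6) - (-14)·8) + 0·(9·0 - 1·8) = 2·(-6) - 0·58 + 0·(-8) = -12.
So p(s) = det(sI - A) = s^3 + 3s^2 - 16s + 12.
Rational-root test: any integer root divides 12. Testing small divisors, s = 1 works: p(1) = 1 + 3 + (-16) + 12 = 0, so (s - 1) is a factor.
Dividing, p(s) = (s - 1)(s^2 + 4s - 12).
Factor s^2 + 4s - 12: two numbers with sum -4 and product -12 are 2 and -6, so s^2 + 4s - 12 = (s - 2)(s + 6).
Hence p(s) = (s - 2) (s - 1) (s + 6), with roots -6, 1, 2.
At least one eigenvalue has non-negative real part, so the system is not asymptotically stable.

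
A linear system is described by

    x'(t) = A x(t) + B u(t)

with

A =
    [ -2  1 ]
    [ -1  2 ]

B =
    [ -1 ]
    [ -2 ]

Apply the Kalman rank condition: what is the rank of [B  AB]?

2

AB = [[0], [-3]]
Controllability matrix C = [B  AB] = [[-1, 0], [-2, -3]]
det(C) = (-1)·(-3) - 0·(-2) = 3 - 0 = 3 ≠ 0, so rank(C) = 2.
rank(C) = 2 = n, so the pair (A, B) is completely controllable.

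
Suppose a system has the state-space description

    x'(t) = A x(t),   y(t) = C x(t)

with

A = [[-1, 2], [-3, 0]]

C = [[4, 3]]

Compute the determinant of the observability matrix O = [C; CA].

71

CA = [[-13, 8]]
Observability matrix O = [C; CA] = [[4, 3], [-13, 8]]
det(O) = 4·8 - 3·(-13) = 32 - (-39) = 71
Since det(O) ≠ 0, rank(O) = 2 and the system is completely observable.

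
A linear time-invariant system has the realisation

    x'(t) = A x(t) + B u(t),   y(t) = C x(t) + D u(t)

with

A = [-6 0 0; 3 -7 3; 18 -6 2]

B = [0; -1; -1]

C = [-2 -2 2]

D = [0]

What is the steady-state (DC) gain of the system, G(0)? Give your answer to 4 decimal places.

G(0) = C(-A)^{-1}B + D = -C A^{-1} B + D.
det A = -24, so A^{-1} = (1/-24)·adj(A) = [[-1/6, 0, 0], [-2, 1/2, -3/4], [-9/2, 3/2, -7/4]]
A^{-1} B = [0, 1/4, 1/4]^T
C A^{-1} B = 0
G(0) = D - C A^{-1} B = 0 - (0) = 0

0.0000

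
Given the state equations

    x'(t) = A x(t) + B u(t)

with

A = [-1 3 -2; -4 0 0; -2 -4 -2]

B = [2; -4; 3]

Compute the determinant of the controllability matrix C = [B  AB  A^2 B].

-11520

AB = [[-20], [-8], [6]]
A^2B = [[-16], [80], [60]]
Controllability matrix C = [B  AB  A^2B] = [[2, -20, -16], [-4, -8, 80], [3, 6, 60]]
Expanding along the first row, det(C) = 2·((-8)·60 - 80·6) - (-20)·((-4)·60 - 80·3) + (-16)·((-4)·6 - (-8)·3) = 2·(-960) - (-20)·(-480) + (-16)·0 = -11520
Since det(C) ≠ 0, rank(C) = 3 and the system is completely controllable.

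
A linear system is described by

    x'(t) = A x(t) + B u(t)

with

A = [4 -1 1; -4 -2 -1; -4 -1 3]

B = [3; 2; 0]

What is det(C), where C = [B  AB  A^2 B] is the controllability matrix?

AB = [[10], [-16], [-14]]
A^2B = [[42], [6], [-66]]
Controllability matrix C = [B  AB  A^2B] = [[3, 10, 42], [2, -16, 6], [0, -14, -66]]
Expanding along the first row, det(C) = 3·((-16)·(-66) - 6·(-14)) - 10·(2·(-66) - 6·0) + 42·(2·(-14) - (-16)·0) = 3·1140 - 10·(-132) + 42·(-28) = 3564
Since det(C) ≠ 0, rank(C) = 3 and the system is completely controllable.

3564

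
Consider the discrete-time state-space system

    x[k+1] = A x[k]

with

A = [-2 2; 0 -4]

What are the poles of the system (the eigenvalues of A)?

det(zI - A) = z^2 - (tr A)z + det A, with tr A = (-2) + (-4) = -6 and det A = (-2)·(-4) - 2·0 = 8 - 0 = 8.
So p(z) = det(zI - A) = z^2 + 6z + 8.
Factor z^2 + 6z + 8: two numbers with sum -6 and product 8 are -2 and -4, so z^2 + 6z + 8 = (z + 2)(z + 4).
Hence p(z) = (z + 2) (z + 4), with roots -4, -2.

-4, -2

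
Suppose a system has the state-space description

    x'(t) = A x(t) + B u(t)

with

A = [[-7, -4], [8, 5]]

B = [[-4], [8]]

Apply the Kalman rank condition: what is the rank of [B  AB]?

1

AB = [[-4], [8]]
Controllability matrix C = [B  AB] = [[-4, -4], [8, 8]]
Every column of C is a scalar multiple of column 1 = [-4, 8] (multipliers 1, 1), so the columns span a one-dimensional space.
C ≠ 0, hence rank(C) = 1.
rank(C) = 1 < n = 2, so the pair (A, B) is not completely controllable.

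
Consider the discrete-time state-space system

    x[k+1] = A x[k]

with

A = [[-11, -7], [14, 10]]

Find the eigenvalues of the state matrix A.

det(zI - A) = z^2 - (tr A)z + det A, with tr A = (-11) + 10 = -1 and det A = (-11)·10 - (-7)·14 = -110 - (-98) = -12.
So p(z) = det(zI - A) = z^2 + z - 12.
Factor z^2 + z - 12: two numbers with sum -1 and product -12 are 3 and -4, so z^2 + z - 12 = (z - 3)(z + 4).
Hence p(z) = (z - 3) (z + 4), with roots -4, 3.

-4, 3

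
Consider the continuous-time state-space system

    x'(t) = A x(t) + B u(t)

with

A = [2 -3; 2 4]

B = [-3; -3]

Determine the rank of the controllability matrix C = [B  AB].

2

AB = [[3], [-18]]
Controllability matrix C = [B  AB] = [[-3, 3], [-3, -18]]
det(C) = (-3)·(-18) - 3·(-3) = 54 - (-9) = 63 ≠ 0, so rank(C) = 2.
rank(C) = 2 = n, so the pair (A, B) is completely controllable.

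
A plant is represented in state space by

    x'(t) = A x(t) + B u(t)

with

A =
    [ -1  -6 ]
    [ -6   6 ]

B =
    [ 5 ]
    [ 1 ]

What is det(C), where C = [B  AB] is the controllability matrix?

-109

AB = [[-11], [-24]]
Controllability matrix C = [B  AB] = [[5, -11], [1, -24]]
det(C) = 5·(-24) - (-11)·1 = -120 - (-11) = -109
Since det(C) ≠ 0, rank(C) = 2 and the system is completely controllable.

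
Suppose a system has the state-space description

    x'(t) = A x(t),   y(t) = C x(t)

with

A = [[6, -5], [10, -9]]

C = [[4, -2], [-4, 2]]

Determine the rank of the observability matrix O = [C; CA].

CA = [[4, -2], [-4, 2]]
Observability matrix O = [C; CA] = [[4, -2], [-4, 2], [4, -2], [-4, 2]]
Every row of O is a scalar multiple of row 1 = [4, -2] (multipliers 1, -1, 1, -1), so the rows span a one-dimensional space.
O ≠ 0, hence rank(O) = 1.
rank(O) = 1 < n = 2, so the pair (A, C) is not completely observable.

1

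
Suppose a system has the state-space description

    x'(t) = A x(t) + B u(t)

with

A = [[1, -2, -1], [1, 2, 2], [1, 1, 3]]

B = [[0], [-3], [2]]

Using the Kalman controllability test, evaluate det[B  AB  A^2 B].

AB = [[4], [-2], [3]]
A^2B = [[5], [6], [11]]
Controllability matrix C = [B  AB  A^2B] = [[0, 4, 5], [-3, -2, 6], [2, 3, 11]]
Expanding along the first row, det(C) = 0·((-2)·11 - 6·3) - 4·((-3)·11 - 6·2) + 5·((-3)·3 - (-2)·2) = 0·(-40) - 4·(-45) + 5·(-5) = 155
Since det(C) ≠ 0, rank(C) = 3 and the system is completely controllable.

155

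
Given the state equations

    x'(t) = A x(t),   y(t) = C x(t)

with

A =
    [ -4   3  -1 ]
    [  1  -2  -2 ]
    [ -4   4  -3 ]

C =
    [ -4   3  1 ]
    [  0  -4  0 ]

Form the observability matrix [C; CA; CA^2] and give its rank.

3

CA = [[15, -14, -5], [-4, 8, 8]]
CA^2 = [[-54, 53, 28], [-8, 4, -36]]
Observability matrix O = [C; CA; CA^2] = [[-4, 3, 1], [0, -4, 0], [15, -14, -5], [-4, 8, 8], [-54, 53, 28], [-8, 4, -36]]
Take the 3×3 submatrix of O formed by rows 1, 2, 3: [[-4, 3, 1], [0, -4, 0], [15, -14, -5]]. Its determinant is (-4)·((-4)·(-5) - 0·(-14)) - 3·(0·(-5) - 0·15) + 1·(0·(-14) - (-4)·15) = (-4)·20 - 3·0 + 1·60 = -20 ≠ 0.
So rank(O) ≥ 3; since O has 3 columns, rank(O) = 3.
rank(O) = 3 = n, so the pair (A, C) is completely observable.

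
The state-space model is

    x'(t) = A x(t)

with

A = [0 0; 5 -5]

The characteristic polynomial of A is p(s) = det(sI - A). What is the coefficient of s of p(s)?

For a 2×2 matrix, det(sI - A) = s^2 - (tr A)s + det A.
tr A = -5, det A = 0.
So p(s) = s^2 + 5s.
The coefficient of s is 5.

5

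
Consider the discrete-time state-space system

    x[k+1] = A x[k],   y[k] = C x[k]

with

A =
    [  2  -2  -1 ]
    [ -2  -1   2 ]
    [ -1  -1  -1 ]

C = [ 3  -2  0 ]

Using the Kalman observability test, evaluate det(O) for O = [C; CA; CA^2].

CA = [[10, -4, -7]]
CA^2 = [[35, -9, -11]]
Observability matrix O = [C; CA; CA^2] = [[3, -2, 0], [10, -4, -7], [35, -9, -11]]
Expanding along the first row, det(O) = 3·((-4)·(-11) - (-7)·(-9)) - (-2)·(10·(-11) - (-7)·35) + 0·(10·(-9) - (-4)·35) = 3·(-19) - (-2)·135 + 0·50 = 213
Since det(O) ≠ 0, rank(O) = 3 and the system is completely observable.

213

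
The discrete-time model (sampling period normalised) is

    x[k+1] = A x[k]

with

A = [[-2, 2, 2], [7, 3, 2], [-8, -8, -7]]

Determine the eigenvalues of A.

-4, -3, 1

det(zI - A) = z^3 - (tr A)z^2 + (M11 + M22 + M33)z - det A, where Mii is the 2×2 principal minor of A obtained by deleting row i and column i.
tr A = (-2) + 3 + (-7) = -6; M11 = 3·(-7) - 2·(-8) = -21 - (-16) = -5; M22 = (-2)·(-7) - 2·(-8) = 14 - (-16) = 30; M33 = (-2)·3 - 2·7 = -6 - 14 = -20; sum of minors = 5.
det A = (-2)·(3·(-7) - 2·(-8)) - 2·(7·(-7) - 2·(-8)) + 2·(7·(-8) - 3·(-8)) = (-2)·(-5) - 2·(-33) + 2·(-32) = 12.
So p(z) = det(zI - A) = z^3 + 6z^2 + 5z - 12.
Rational-root test: any integer root divides -12. Testing small divisors, z = 1 works: p(1) = 1 + 6 + 5 + (-12) = 0, so (z - 1) is a factor.
Dividing, p(z) = (z - 1)(z^2 + 7z + 12).
Factor z^2 + 7z + 12: two numbers with sum -7 and product 12 are -3 and -4, so z^2 + 7z + 12 = (z + 3)(z + 4).
Hence p(z) = (z - 1) (z + 3) (z + 4), with roots -4, -3, 1.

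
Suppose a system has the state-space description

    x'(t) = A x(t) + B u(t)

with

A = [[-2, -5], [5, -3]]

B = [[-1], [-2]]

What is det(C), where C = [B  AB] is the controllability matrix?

23

AB = [[12], [1]]
Controllability matrix C = [B  AB] = [[-1, 12], [-2, 1]]
det(C) = (-1)·1 - 12·(-2) = -1 - (-24) = 23
Since det(C) ≠ 0, rank(C) = 2 and the system is completely controllable.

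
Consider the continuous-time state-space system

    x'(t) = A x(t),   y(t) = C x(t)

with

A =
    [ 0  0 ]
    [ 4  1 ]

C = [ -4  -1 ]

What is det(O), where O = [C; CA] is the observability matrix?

CA = [[-4, -1]]
Observability matrix O = [C; CA] = [[-4, -1], [-4, -1]]
det(O) = (-4)·(-1) - (-1)·(-4) = 4 - 4 = 0
Since det(O) = 0, rank(O) < 2 and the system is not completely observable.

0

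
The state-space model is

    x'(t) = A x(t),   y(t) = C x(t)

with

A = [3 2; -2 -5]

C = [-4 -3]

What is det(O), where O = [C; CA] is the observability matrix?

-46

CA = [[-6, 7]]
Observability matrix O = [C; CA] = [[-4, -3], [-6, 7]]
det(O) = (-4)·7 - (-3)·(-6) = -28 - 18 = -46
Since det(O) ≠ 0, rank(O) = 2 and the system is completely observable.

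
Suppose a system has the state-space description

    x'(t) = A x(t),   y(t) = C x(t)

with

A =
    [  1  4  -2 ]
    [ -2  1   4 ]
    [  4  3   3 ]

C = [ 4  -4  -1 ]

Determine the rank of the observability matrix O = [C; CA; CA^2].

CA = [[8, 9, -27]]
CA^2 = [[-118, -40, -61]]
Observability matrix O = [C; CA; CA^2] = [[4, -4, -1], [8, 9, -27], [-118, -40, -61]]
det(O) = 4·(9·(-61) - (-27)·(-40)) - (-4)·(8·(-61) - (-27)·(-118)) + (-1)·(8·(-40) - 9·(-118)) = 4·(-1629) - (-4)·(-3674) + (-1)·742 = -21954 ≠ 0, so rank(O) = 3.
rank(O) = 3 = n, so the pair (A, C) is completely observable.

3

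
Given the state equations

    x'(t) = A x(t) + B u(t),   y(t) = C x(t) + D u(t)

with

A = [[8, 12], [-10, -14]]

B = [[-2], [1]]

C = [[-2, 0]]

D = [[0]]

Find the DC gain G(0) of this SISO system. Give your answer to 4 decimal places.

G(0) = C(-A)^{-1}B + D = -C A^{-1} B + D.
det A = 8, so A^{-1} = (1/8)·adj(A) = [[-7/4, -3/2], [5/4, 1]]
A^{-1} B = [2, -3/2]^T
C A^{-1} B = -4
G(0) = D - C A^{-1} B = 0 - (-4) = 4

4.0000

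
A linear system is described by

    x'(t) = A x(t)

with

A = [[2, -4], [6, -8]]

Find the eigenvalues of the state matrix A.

det(sI - A) = s^2 - (tr A)s + det A, with tr A = 2 + (-8) = -6 and det A = 2·(-8) - (-4)·6 = -16 - (-24) = 8.
So p(s) = det(sI - A) = s^2 + 6s + 8.
Factor s^2 + 6s + 8: two numbers with sum -6 and product 8 are -2 and -4, so s^2 + 6s + 8 = (s + 2)(s + 4).
Hence p(s) = (s + 2) (s + 4), with roots -4, -2.
All eigenvalues have negative real part, so the system is asymptotically stable.

-4, -2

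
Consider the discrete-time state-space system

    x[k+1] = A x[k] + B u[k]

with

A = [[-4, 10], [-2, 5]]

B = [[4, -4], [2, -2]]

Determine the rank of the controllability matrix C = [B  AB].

1

AB = [[4, -4], [2, -2]]
Controllability matrix C = [B  AB] = [[4, -4, 4, -4], [2, -2, 2, -2]]
Every column of C is a scalar multiple of column 1 = [4, 2] (multipliers 1, -1, 1, -1), so the columns span a one-dimensional space.
C ≠ 0, hence rank(C) = 1.
rank(C) = 1 < n = 2, so the pair (A, B) is not completely controllable.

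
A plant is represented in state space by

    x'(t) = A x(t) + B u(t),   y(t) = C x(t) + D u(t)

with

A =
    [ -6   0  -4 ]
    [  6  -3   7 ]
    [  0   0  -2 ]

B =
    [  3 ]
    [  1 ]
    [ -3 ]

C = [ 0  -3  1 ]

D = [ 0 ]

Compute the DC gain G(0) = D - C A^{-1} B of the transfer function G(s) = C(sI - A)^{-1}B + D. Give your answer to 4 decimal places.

-1.0000

G(0) = C(-A)^{-1}B + D = -C A^{-1} B + D.
det A = -36, so A^{-1} = (1/-36)·adj(A) = [[-1/6, 0, 1/3], [-1/3, -1/3, -1/2], [0, 0, -1/2]]
A^{-1} B = [-3/2, 1/6, 3/2]^T
C A^{-1} B = 1
G(0) = D - C A^{-1} B = 0 - (1) = -1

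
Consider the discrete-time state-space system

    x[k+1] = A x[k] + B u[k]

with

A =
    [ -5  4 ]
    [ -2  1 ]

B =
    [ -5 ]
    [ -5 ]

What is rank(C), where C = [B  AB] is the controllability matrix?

AB = [[5], [5]]
Controllability matrix C = [B  AB] = [[-5, 5], [-5, 5]]
Every column of C is a scalar multiple of column 1 = [-5, -5] (multipliers 1, -1), so the columns span a one-dimensional space.
C ≠ 0, hence rank(C) = 1.
rank(C) = 1 < n = 2, so the pair (A, B) is not completely controllable.

1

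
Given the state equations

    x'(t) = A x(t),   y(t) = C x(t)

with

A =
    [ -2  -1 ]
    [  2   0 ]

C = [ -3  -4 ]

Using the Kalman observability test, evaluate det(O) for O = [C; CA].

-17

CA = [[-2, 3]]
Observability matrix O = [C; CA] = [[-3, -4], [-2, 3]]
det(O) = (-3)·3 - (-4)·(-2) = -9 - 8 = -17
Since det(O) ≠ 0, rank(O) = 2 and the system is completely observable.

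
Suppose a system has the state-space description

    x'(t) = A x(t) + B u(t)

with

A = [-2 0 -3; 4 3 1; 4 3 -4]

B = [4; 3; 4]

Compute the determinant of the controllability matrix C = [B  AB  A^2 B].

AB = [[-20], [29], [9]]
A^2B = [[13], [16], [-29]]
Controllability matrix C = [B  AB  A^2B] = [[4, -20, 13], [3, 29, 16], [4, 9, -29]]
Expanding along the first row, det(C) = 4·(29·(-29) - 16·9) - (-20)·(3·(-29) - 16·4) + 13·(3·9 - 29·4) = 4·(-985) - (-20)·(-151) + 13·(-89) = -8117
Since det(C) ≠ 0, rank(C) = 3 and the system is completely controllable.

-8117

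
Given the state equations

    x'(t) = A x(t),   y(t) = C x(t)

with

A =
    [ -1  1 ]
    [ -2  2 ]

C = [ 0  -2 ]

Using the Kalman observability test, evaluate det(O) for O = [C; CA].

CA = [[4, -4]]
Observability matrix O = [C; CA] = [[0, -2], [4, -4]]
det(O) = 0·(-4) - (-2)·4 = 0 - (-8) = 8
Since det(O) ≠ 0, rank(O) = 2 and the system is completely observable.

8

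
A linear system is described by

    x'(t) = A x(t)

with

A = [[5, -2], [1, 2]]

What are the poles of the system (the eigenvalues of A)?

3, 4

det(sI - A) = s^2 - (tr A)s + det A, with tr A = 5 + 2 = 7 and det A = 5·2 - (-2)·1 = 10 - (-2) = 12.
So p(s) = det(sI - A) = s^2 - 7s + 12.
Factor s^2 - 7s + 12: two numbers with sum 7 and product 12 are 4 and 3, so s^2 - 7s + 12 = (s - 4)(s - 3).
Hence p(s) = (s - 4) (s - 3), with roots 3, 4.
At least one eigenvalue has non-negative real part, so the system is not asymptotically stable.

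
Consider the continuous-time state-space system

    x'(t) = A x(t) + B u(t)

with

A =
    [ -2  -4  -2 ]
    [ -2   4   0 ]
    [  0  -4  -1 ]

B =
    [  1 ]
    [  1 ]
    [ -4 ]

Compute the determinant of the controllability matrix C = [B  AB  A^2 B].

-128

AB = [[2], [2], [0]]
A^2B = [[-12], [4], [-8]]
Controllability matrix C = [B  AB  A^2B] = [[1, 2, -12], [1, 2, 4], [-4, 0, -8]]
Expanding along the first row, det(C) = 1·(2·(-8) - 4·0) - 2·(1·(-8) - 4·(-4)) + (-12)·(1·0 - 2·(-4)) = 1·(-16) - 2·8 + (-12)·8 = -128
Since det(C) ≠ 0, rank(C) = 3 and the system is completely controllable.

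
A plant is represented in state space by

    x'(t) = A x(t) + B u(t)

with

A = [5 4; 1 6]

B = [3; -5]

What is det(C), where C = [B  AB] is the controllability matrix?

AB = [[-5], [-27]]
Controllability matrix C = [B  AB] = [[3, -5], [-5, -27]]
det(C) = 3·(-27) - (-5)·(-5) = -81 - 25 = -106
Since det(C) ≠ 0, rank(C) = 2 and the system is completely controllable.

-106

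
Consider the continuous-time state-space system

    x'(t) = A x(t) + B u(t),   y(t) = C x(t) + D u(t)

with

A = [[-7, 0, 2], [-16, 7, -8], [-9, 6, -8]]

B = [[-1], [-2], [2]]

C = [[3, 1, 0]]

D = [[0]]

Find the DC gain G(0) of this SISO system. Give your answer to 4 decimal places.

-40.0000

G(0) = C(-A)^{-1}B + D = -C A^{-1} B + D.
det A = -10, so A^{-1} = (1/-10)·adj(A) = [[4/5, -6/5, 7/5], [28/5, -37/5, 44/5], [33/10, -21/5, 49/10]]
A^{-1} B = [22/5, 134/5, 149/10]^T
C A^{-1} B = 40
G(0) = D - C A^{-1} B = 0 - (40) = -40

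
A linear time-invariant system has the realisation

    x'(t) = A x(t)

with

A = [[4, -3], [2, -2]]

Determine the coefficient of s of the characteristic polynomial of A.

For a 2×2 matrix, det(sI - A) = s^2 - (tr A)s + det A.
tr A = 2, det A = -2.
So p(s) = s^2 - 2s - 2.
The coefficient of s is -2.

-2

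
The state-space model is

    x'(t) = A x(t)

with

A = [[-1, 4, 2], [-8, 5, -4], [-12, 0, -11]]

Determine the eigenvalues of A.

-5, -3, 1

det(sI - A) = s^3 - (tr A)s^2 + (M11 + M22 + M33)s - det A, where Mii is the 2×2 principal minor of A obtained by deleting row i and column i.
tr A = (-1) + 5 + (-11) = -7; M11 = 5·(-11) - (-4)·0 = -55 - 0 = -55; M22 = (-1)·(-11) - 2·(-12) = 11 - (-24) = 35; M33 = (-1)·5 - 4·(-8) = -5 - (-32) = 27; sum of minors = 7.
det A = (-1)·(5·(-11) - (-4)·0) - 4·((-8)·(-11) - (-4)·(-12)) + 2·((-8)·0 - 5·(-12)) = (-1)·(-55) - 4·40 + 2·60 = 15.
So p(s) = det(sI - A) = s^3 + 7s^2 + 7s - 15.
Rational-root test: any integer root divides -15. Testing small divisors, s = 1 works: p(1) = 1 + 7 + 7 + (-15) = 0, so (s - 1) is a factor.
Dividing, p(s) = (s - 1)(s^2 + 8s + 15).
Factor s^2 + 8s + 15: two numbers with sum -8 and product 15 are -3 and -5, so s^2 + 8s + 15 = (s + 3)(s + 5).
Hence p(s) = (s - 1) (s + 3) (s + 5), with roots -5, -3, 1.
At least one eigenvalue has non-negative real part, so the system is not asymptotically stable.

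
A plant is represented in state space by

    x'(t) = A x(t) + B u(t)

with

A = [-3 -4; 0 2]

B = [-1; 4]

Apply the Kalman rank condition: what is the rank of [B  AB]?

AB = [[-13], [8]]
Controllability matrix C = [B  AB] = [[-1, -13], [4, 8]]
det(C) = (-1)·8 - (-13)·4 = -8 - (-52) = 44 ≠ 0, so rank(C) = 2.
rank(C) = 2 = n, so the pair (A, B) is completely controllable.

2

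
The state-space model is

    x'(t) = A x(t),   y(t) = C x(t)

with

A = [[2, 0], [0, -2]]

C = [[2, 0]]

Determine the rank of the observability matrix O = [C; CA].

1

CA = [[4, 0]]
Observability matrix O = [C; CA] = [[2, 0], [4, 0]]
Every row of O is a scalar multiple of row 1 = [2, 0] (multipliers 1, 2), so the rows span a one-dimensional space.
O ≠ 0, hence rank(O) = 1.
rank(O) = 1 < n = 2, so the pair (A, C) is not completely observable.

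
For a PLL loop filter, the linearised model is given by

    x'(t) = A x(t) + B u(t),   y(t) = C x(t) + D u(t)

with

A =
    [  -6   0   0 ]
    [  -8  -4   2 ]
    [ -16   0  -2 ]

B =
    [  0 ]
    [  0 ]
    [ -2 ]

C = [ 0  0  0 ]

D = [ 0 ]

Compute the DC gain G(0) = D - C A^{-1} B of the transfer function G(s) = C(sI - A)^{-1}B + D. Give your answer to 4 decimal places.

0.0000

G(0) = C(-A)^{-1}B + D = -C A^{-1} B + D.
det A = -48, so A^{-1} = (1/-48)·adj(A) = [[-1/6, 0, 0], [1, -1/4, -1/4], [4/3, 0, -1/2]]
A^{-1} B = [0, 1/2, 1]^T
C A^{-1} B = 0
G(0) = D - C A^{-1} B = 0 - (0) = 0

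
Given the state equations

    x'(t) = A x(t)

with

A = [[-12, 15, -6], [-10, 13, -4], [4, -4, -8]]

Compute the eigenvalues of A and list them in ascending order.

det(sI - A) = s^3 - (tr A)s^2 + (M11 + M22 + M33)s - det A, where Mii is the 2×2 principal minor of A obtained by deleting row i and column i.
tr A = (-12) + 13 + (-8) = -7; M11 = 13·(-8) - (-4)·(-4) = -104 - 16 = -120; M22 = (-12)·(-8) - (-6)·4 = 96 - (-24) = 120; M33 = (-12)·13 - 15·(-10) = -156 - (-150) = -6; sum of minors = -6.
det A = (-12)·(13·(-8) - (-4)·(-4)) - 15·((-10)·(-8) - (-4)·4) + (-6)·((-10)·(-4) - 13·4) = (-12)·(-120) - 15·96 + (-6)·(-12) = 72.
So p(s) = det(sI - A) = s^3 + 7s^2 - 6s - 72.
Rational-root test: any integer root divides -72. Testing small divisors, s = 3 works: p(3) = 27 + 63 + (-18) + (-72) = 0, so (s - 3) is a factor.
Dividing, p(s) = (s - 3)(s^2 + 10s + 24).
Factor s^2 + 10s + 24: two numbers with sum -10 and product 24 are -4 and -6, so s^2 + 10s + 24 = (s + 4)(s + 6).
Hence p(s) = (s - 3) (s + 4) (s + 6), with roots -6, -4, 3.
At least one eigenvalue has non-negative real part, so the system is not asymptotically stable.

-6, -4, 3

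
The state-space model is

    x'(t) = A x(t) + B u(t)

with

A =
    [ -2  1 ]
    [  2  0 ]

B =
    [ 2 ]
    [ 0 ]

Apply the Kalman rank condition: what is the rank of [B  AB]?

AB = [[-4], [4]]
Controllability matrix C = [B  AB] = [[2, -4], [0, 4]]
det(C) = 2·4 - (-4)·0 = 8 - 0 = 8 ≠ 0, so rank(C) = 2.
rank(C) = 2 = n, so the pair (A, B) is completely controllable.

2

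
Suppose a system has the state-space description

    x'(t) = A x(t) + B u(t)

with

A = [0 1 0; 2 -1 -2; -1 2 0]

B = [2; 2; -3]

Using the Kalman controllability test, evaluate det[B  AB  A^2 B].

AB = [[2], [8], [2]]
A^2B = [[8], [-8], [14]]
Controllability matrix C = [B  AB  A^2B] = [[2, 2, 8], [2, 8, -8], [-3, 2, 14]]
Expanding along the first row, det(C) = 2·(8·14 - (-8)·2) - 2·(2·14 - (-8)·(-3)) + 8·(2·2 - 8·(-3)) = 2·128 - 2·4 + 8·28 = 472
Since det(C) ≠ 0, rank(C) = 3 and the system is completely controllable.

472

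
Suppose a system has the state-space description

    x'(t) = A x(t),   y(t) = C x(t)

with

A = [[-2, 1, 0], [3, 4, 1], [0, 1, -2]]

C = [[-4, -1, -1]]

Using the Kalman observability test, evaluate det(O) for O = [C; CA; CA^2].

-51

CA = [[5, -9, 1]]
CA^2 = [[-37, -30, -11]]
Observability matrix O = [C; CA; CA^2] = [[-4, -1, -1], [5, -9, 1], [-37, -30, -11]]
Expanding along the first row, det(O) = (-4)·((-9)·(-11) - 1·(-30)) - (-1)·(5·(-11) - 1·(-37)) + (-1)·(5·(-30) - (-9)·(-37)) = (-4)·129 - (-1)·(-18) + (-1)·(-483) = -51
Since det(O) ≠ 0, rank(O) = 3 and the system is completely observable.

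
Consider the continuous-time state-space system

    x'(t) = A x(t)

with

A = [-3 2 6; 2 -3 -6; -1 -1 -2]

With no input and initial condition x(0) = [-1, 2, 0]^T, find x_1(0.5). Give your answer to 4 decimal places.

-0.0349

det(sI - A) = s^3 - (tr A)s^2 + (M11 + M22 + M33)s - det A, where Mii is the 2×2 principal minor of A obtained by deleting row i and column i.
tr A = (-3) + (-3) + (-2) = -8; M11 = (-3)·(-2) - (-6)·(-1) = 6 - 6 = 0; M22 = (-3)·(-2) - 6·(-1) = 6 - (-6) = 12; M33 = (-3)·(-3) - 2·2 = 9 - 4 = 5; sum of minors = 17.
det A = (-3)·((-3)·(-2) - (-6)·(-1)) - 2·(2·(-2) - (-6)·(-1)) + 6·(2·(-1) - (-3)·(-1)) = (-3)·0 - 2·(-10) + 6·(-5) = -10.
So p(s) = det(sI - A) = s^3 + 8s^2 + 17s + 10.
Rational-root test: any integer root divides 10. Testing small divisors, s = -1 works: p(-1) = -1 + 8 + (-17) + 10 = 0, so (s + 1) is a factor.
Dividing, p(s) = (s + 1)(s^2 + 7s + 10).
Factor s^2 + 7s + 10: two numbers with sum -7 and product 10 are -2 and -5, so s^2 + 7s + 10 = (s + 2)(s + 5).
Hence p(s) = (s + 1) (s + 2) (s + 5), with roots -5, -2, -1.
The eigenvalues -5, -2, -1 are distinct and real, so A is diagonalisable and x(t) = e^{At} x(0) = V diag(e^{λ_i t}) V^{-1} x(0), where the columns of V are the eigenvectors.
λ = -5: A - (-5)I = [[2, 2, 6], [2, 2, -6], [-1, -1, 3]]. v must be orthogonal to every row; (row 1) × (row 2) = [-24, 24, 0], so take v_1 = [1, -1, 0]^T.
λ = -2: A - (-2)I = [[-1, 2, 6], [2, -1, -6], [-1, -1, 0]]. v must be orthogonal to every row; (row 1) × (row 2) = [-6, 6, -3], so take v_2 = [-2, 2, -1]^T.
λ = -1: A - (-1)I = [[-2, 2, 6], [2, -2, -6], [-1, -1, -1]]. v must be orthogonal to every row; (row 1) × (row 3) = [4, -8, 4], so take v_3 = [-1, 2, -1]^T.
V = [v_1 v_2 v_3] = [[1, -2, -1], [-1, 2, 2], [0, -1, -1]] has det V = 1, so V^{-1} = adj(V)/det V = [[0, -1, -2], [-1, -1, -1], [1, 1, 0]].
Modal coordinates z(0) = V^{-1} x(0): 0·(-1) + (-1)·2 + (-2)·0 = -2; (-1)·(-1) + (-1)·2 + (-1)·0 = -1; 1·(-1) + 1·2 + 0·0 = 1; so z(0) = [-2, -1, 1]^T.
x_1(t) = Σ_i (v_i)_1 · z_i(0) · e^{λ_i t} (row 1 of V times the modal terms).
x_1(0.5) = 1·(-2)·e^{-5·0.5} + (-2)·(-1)·e^{-2·0.5} + (-1)·1·e^{-1·0.5} = (-2)·0.082085 + 2·0.367879 + (-1)·0.606531 = -0.0349.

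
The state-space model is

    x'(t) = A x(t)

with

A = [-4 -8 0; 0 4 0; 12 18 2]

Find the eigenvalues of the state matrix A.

-4, 2, 4

det(sI - A) = s^3 - (tr A)s^2 + (M11 + M22 + M33)s - det A, where Mii is the 2×2 principal minor of A obtained by deleting row i and column i.
tr A = (-4) + 4 + 2 = 2; M11 = 4·2 - 0·18 = 8 - 0 = 8; M22 = (-4)·2 - 0·12 = -8 - 0 = -8; M33 = (-4)·4 - (-8)·0 = -16 - 0 = -16; sum of minors = -16.
det A = (-4)·(4·2 - 0·18) - (-8)·(0·2 - 0·12) + 0·(0·18 - 4·12) = (-4)·8 - (-8)·0 + 0·(-48) = -32.
So p(s) = det(sI - A) = s^3 - 2s^2 - 16s + 32.
Rational-root test: any integer root divides 32. Testing small divisors, s = 2 works: p(2) = 8 + (-8) + (-32) + 32 = 0, so (s - 2) is a factor.
Dividing, p(s) = (s - 2)(s^2 - 16).
Factor s^2 - 16: two numbers with sum 0 and product -16 are 4 and -4, so s^2 - 16 = (s - 4)(s + 4).
Hence p(s) = (s - 4) (s - 2) (s + 4), with roots -4, 2, 4.
At least one eigenvalue has non-negative real part, so the system is not asymptotically stable.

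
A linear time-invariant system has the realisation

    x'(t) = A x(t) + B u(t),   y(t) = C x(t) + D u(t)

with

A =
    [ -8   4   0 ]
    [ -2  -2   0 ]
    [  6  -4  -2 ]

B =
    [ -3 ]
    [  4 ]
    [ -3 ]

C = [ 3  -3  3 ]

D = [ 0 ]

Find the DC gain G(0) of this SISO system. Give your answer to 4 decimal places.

-13.7500

G(0) = C(-A)^{-1}B + D = -C A^{-1} B + D.
det A = -48, so A^{-1} = (1/-48)·adj(A) = [[-1/12, -1/6, 0], [1/12, -1/3, 0], [-5/12, 1/6, -1/2]]
A^{-1} B = [-5/12, -19/12, 41/12]^T
C A^{-1} B = 55/4
G(0) = D - C A^{-1} B = 0 - (55/4) = -55/4 ≈ -13.7500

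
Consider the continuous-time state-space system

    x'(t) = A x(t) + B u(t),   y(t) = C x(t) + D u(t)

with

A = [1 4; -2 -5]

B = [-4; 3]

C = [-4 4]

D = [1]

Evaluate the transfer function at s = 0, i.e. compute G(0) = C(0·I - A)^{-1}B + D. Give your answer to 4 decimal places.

18.3333

G(0) = C(-A)^{-1}B + D = -C A^{-1} B + D.
det A = 3, so A^{-1} = (1/3)·adj(A) = [[-5/3, -4/3], [2/3, 1/3]]
A^{-1} B = [8/3, -5/3]^T
C A^{-1} B = -52/3
G(0) = D - C A^{-1} B = 1 - (-52/3) = 55/3 ≈ 18.3333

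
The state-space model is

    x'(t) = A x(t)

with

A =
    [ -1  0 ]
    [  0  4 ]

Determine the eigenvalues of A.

-1, 4

det(sI - A) = s^2 - (tr A)s + det A, with tr A = (-1) + 4 = 3 and det A = (-1)·4 - 0·0 = -4 - 0 = -4.
So p(s) = det(sI - A) = s^2 - 3s - 4.
Factor s^2 - 3s - 4: two numbers with sum 3 and product -4 are 4 and -1, so s^2 - 3s - 4 = (s - 4)(s + 1).
Hence p(s) = (s - 4) (s + 1), with roots -1, 4.
At least one eigenvalue has non-negative real part, so the system is not asymptotically stable.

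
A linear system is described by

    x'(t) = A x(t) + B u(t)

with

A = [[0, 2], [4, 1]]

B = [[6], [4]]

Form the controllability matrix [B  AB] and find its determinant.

AB = [[8], [28]]
Controllability matrix C = [B  AB] = [[6, 8], [4, 28]]
det(C) = 6·28 - 8·4 = 168 - 32 = 136
Since det(C) ≠ 0, rank(C) = 2 and the system is completely controllable.

136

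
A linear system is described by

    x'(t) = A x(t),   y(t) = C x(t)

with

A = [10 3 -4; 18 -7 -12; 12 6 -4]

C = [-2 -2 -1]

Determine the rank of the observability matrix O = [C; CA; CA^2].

2

CA = [[-68, 2, 36]]
CA^2 = [[-212, -2, 104]]
Observability matrix O = [C; CA; CA^2] = [[-2, -2, -1], [-68, 2, 36], [-212, -2, 104]]
The columns c1, c2, c3 of O are linearly dependent: c1 - 2·c2 + 2·c3 = 0 (check each entry), so rank(O) ≤ 2.
The 2×2 minor from rows 1, 2, columns 1, 2 is (-2)·2 - (-2)·(-68) = -4 - 136 = -140 ≠ 0, so rank(O) = 2.
rank(O) = 2 < n = 3, so the pair (A, C) is not completely observable.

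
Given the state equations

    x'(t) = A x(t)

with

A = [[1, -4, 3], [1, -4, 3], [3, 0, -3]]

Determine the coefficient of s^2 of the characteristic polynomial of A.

6

Expand det(sI - A) for the 3×3 matrix.
p(s) = s^3 + 6s^2.
(Check: constant term = det(-A) = (-1)^3 det A = 0; coefficient of s^2 = -tr A = 6.)
The coefficient of s^2 is 6.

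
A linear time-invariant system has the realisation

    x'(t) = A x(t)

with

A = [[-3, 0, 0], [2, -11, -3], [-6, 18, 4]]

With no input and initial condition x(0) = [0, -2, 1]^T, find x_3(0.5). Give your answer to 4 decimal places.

det(sI - A) = s^3 - (tr A)s^2 + (M11 + M22 + M33)s - det A, where Mii is the 2×2 principal minor of A obtained by deleting row i and column i.
tr A = (-3) + (-11) + 4 = -10; M11 = (-11)·4 - (-3)·18 = -44 - (-54) = 10; M22 = (-3)·4 - 0·(-6) = -12 - 0 = -12; M33 = (-3)·(-11) - 0·2 = 33 - 0 = 33; sum of minors = 31.
det A = (-3)·((-11)·4 - (-3)·18) - 0·(2·4 - (-3)·(-6)) + 0·(2·18 - (-11)·(-6)) = (-3)·10 - 0·(-10) + 0·(-30) = -30.
So p(s) = det(sI - A) = s^3 + 10s^2 + 31s + 30.
Rational-root test: any integer root divides 30. Testing small divisors, s = -2 works: p(-2) = -8 + 40 + (-62) + 30 = 0, so (s + 2) is a factor.
Dividing, p(s) = (s + 2)(s^2 + 8s + 15).
Factor s^2 + 8s + 15: two numbers with sum -8 and product 15 are -3 and -5, so s^2 + 8s + 15 = (s + 3)(s + 5).
Hence p(s) = (s + 2) (s + 3) (s + 5), with roots -5, -3, -2.
The eigenvalues -5, -3, -2 are distinct and real, so A is diagonalisable and x(t) = e^{At} x(0) = V diag(e^{λ_i t}) V^{-1} x(0), where the columns of V are the eigenvectors.
λ = -5: A - (-5)I = [[2, 0, 0], [2, -6, -3], [-6, 18, 9]]. v must be orthogonal to every row; (row 1) × (row 2) = [0, 6, -12], so take v_1 = [0, 1, -2]^T.
λ = -3: A - (-3)I = [[0, 0, 0], [2, -8, -3], [-6, 18, 7]]. v must be orthogonal to every row; (row 2) × (row 3) = [-2, 4, -12], so take v_2 = [1, -2, 6]^T.
λ = -2: A - (-2)I = [[-1, 0, 0], [2, -9, -3], [-6, 18, 6]]. v must be orthogonal to every row; (row 1) × (row 2) = [0, -3, 9], so take v_3 = [0, -1, 3]^T.
V = [v_1 v_2 v_3] = [[0, 1, 0], [1, -2, -1], [-2, 6, 3]] has det V = -1, so V^{-1} = adj(V)/det V = [[0, 3, 1], [1, 0, 0], [-2, 2, 1]].
Modal coordinates z(0) = V^{-1} x(0): 0·0 + 3·(-2) + 1·1 = -5; 1·0 + 0·(-2) + 0·1 = 0; (-2)·0 + 2·(-2) + 1·1 = -3; so z(0) = [-5, 0, -3]^T.
x_3(t) = Σ_i (v_i)_3 · z_i(0) · e^{λ_i t} (row 3 of V times the modal terms).
x_3(0.5) = (-2)·(-5)·e^{-5·0.5} + 6·0·e^{-3·0.5} + 3·(-3)·e^{-2·0.5} = 10·0.082085 + 0·0.223130 + (-9)·0.367879 = -2.4901.

-2.4901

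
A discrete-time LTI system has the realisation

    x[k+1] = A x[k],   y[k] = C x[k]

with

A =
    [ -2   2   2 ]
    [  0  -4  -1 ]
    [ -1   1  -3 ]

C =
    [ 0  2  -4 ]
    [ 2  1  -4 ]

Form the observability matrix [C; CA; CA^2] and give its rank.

3

CA = [[4, -12, 10], [0, -4, 15]]
CA^2 = [[-18, 66, -10], [-15, 31, -41]]
Observability matrix O = [C; CA; CA^2] = [[0, 2, -4], [2, 1, -4], [4, -12, 10], [0, -4, 15], [-18, 66, -10], [-15, 31, -41]]
Take the 3×3 submatrix of O formed by rows 1, 2, 3: [[0, 2, -4], [2, 1, -4], [4, -12, 10]]. Its determinant is 0·(1·10 - (-4)·(-12)) - 2·(2·10 - (-4)·4) + (-4)·(2·(-12) - 1·4) = 0·(-38) - 2·36 + (-4)·(-28) = 40 ≠ 0.
So rank(O) ≥ 3; since O has 3 columns, rank(O) = 3.
rank(O) = 3 = n, so the pair (A, C) is completely observable.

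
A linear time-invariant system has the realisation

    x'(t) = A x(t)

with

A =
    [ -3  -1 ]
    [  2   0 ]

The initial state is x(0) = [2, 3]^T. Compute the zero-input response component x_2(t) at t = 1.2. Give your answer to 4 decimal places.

2.3769

det(sI - A) = s^2 - (tr A)s + det A, with tr A = (-3) + 0 = -3 and det A = (-3)·0 - (-1)·2 = 0 - (-2) = 2.
So p(s) = det(sI - A) = s^2 + 3s + 2.
Factor s^2 + 3s + 2: two numbers with sum -3 and product 2 are -1 and -2, so s^2 + 3s + 2 = (s + 1)(s + 2).
Hence p(s) = (s + 1) (s + 2), with roots -2, -1.
The eigenvalues -2, -1 are distinct and real, so A is diagonalisable and x(t) = e^{At} x(0) = V diag(e^{λ_i t}) V^{-1} x(0), where the columns of V are the eigenvectors.
λ = -2: A - (-2)I = [[-1, -1], [2, 2]]. Row 1 gives (-1)·v1 + (-1)·v2 = 0, so take v_1 = [-1, 1]^T.
λ = -1: A - (-1)I = [[-2, -1], [2, 1]]. Row 1 gives (-2)·v1 + (-1)·v2 = 0, so take v_2 = [-1, 2]^T.
V = [v_1 v_2] = [[-1, -1], [1, 2]] has det V = -1, so V^{-1} = adj(V)/det V = [[-2, -1], [1, 1]].
Modal coordinates z(0) = V^{-1} x(0): (-2)·2 + (-1)·3 = -7; 1·2 + 1·3 = 5; so z(0) = [-7, 5]^T.
x_2(t) = Σ_i (v_i)_2 · z_i(0) · e^{λ_i t} (row 2 of V times the modal terms).
x_2(1.2) = 1·(-7)·e^{-2·1.2} + 2·5·e^{-1·1.2} = (-7)·0.090718 + 10·0.301194 = 2.3769.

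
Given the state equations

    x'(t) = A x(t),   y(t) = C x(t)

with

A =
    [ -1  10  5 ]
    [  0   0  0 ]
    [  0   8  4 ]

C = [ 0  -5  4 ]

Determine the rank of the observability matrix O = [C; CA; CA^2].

CA = [[0, 32, 16]]
CA^2 = [[0, 128, 64]]
Observability matrix O = [C; CA; CA^2] = [[0, -5, 4], [0, 32, 16], [0, 128, 64]]
Column 1 of O is identically zero, so rank(O) ≤ 2.
The 2×2 minor from rows 1, 2, columns 2, 3 is (-5)·16 - 4·32 = -80 - 128 = -208 ≠ 0, so rank(O) = 2.
rank(O) = 2 < n = 3, so the pair (A, C) is not completely observable.

2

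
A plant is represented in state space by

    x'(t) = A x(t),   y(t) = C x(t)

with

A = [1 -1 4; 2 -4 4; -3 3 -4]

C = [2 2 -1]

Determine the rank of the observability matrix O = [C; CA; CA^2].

3

CA = [[9, -13, 20]]
CA^2 = [[-77, 103, -96]]
Observability matrix O = [C; CA; CA^2] = [[2, 2, -1], [9, -13, 20], [-77, 103, -96]]
det(O) = 2·((-13)·(-96) - 20·103) - 2·(9·(-96) - 20·(-77)) + (-1)·(9·103 - (-13)·(-77)) = 2·(-812) - 2·676 + (-1)·(-74) = -2902 ≠ 0, so rank(O) = 3.
rank(O) = 3 = n, so the pair (A, C) is completely observable.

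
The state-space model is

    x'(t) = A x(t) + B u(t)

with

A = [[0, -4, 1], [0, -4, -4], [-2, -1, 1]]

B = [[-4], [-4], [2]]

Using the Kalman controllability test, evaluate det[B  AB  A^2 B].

AB = [[18], [8], [14]]
A^2B = [[-18], [-88], [-30]]
Controllability matrix C = [B  AB  A^2B] = [[-4, 18, -18], [-4, 8, -88], [2, 14, -30]]
Expanding along the first row, det(C) = (-4)·(8·(-30) - (-88)·14) - 18·((-4)·(-30) - (-88)·2) + (-18)·((-4)·14 - 8·2) = (-4)·992 - 18·296 + (-18)·(-72) = -8000
Since det(C) ≠ 0, rank(C) = 3 and the system is completely controllable.

-8000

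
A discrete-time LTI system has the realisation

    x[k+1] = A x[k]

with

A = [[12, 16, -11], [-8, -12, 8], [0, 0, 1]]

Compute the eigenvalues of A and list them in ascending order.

-4, 1, 4

det(zI - A) = z^3 - (tr A)z^2 + (M11 + M22 + M33)z - det A, where Mii is the 2×2 principal minor of A obtained by deleting row i and column i.
tr A = 12 + (-12) + 1 = 1; M11 = (-12)·1 - 8·0 = -12 - 0 = -12; M22 = 12·1 - (-11)·0 = 12 - 0 = 12; M33 = 12·(-12) - 16·(-8) = -144 - (-128) = -16; sum of minors = -16.
det A = 12·((-12)·1 - 8·0) - 16·((-8)·1 - 8·0) + (-11)·((-8)·0 - (-12)·0) = 12·(-12) - 16·(-8) + (-11)·0 = -16.
So p(z) = det(zI - A) = z^3 - z^2 - 16z + 16.
Rational-root test: any integer root divides 16. Testing small divisors, z = 1 works: p(1) = 1 + (-1) + (-16) + 16 = 0, so (z - 1) is a factor.
Dividing, p(z) = (z - 1)(z^2 - 16).
Factor z^2 - 16: two numbers with sum 0 and product -16 are 4 and -4, so z^2 - 16 = (z - 4)(z + 4).
Hence p(z) = (z - 4) (z - 1) (z + 4), with roots -4, 1, 4.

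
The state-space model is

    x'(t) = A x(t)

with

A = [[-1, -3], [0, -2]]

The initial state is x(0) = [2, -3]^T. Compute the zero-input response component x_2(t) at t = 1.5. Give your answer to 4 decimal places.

-0.1494

det(sI - A) = s^2 - (tr A)s + det A, with tr A = (-1) + (-2) = -3 and det A = (-1)·(-2) - (-3)·0 = 2 - 0 = 2.
So p(s) = det(sI - A) = s^2 + 3s + 2.
Factor s^2 + 3s + 2: two numbers with sum -3 and product 2 are -1 and -2, so s^2 + 3s + 2 = (s + 1)(s + 2).
Hence p(s) = (s + 1) (s + 2), with roots -2, -1.
The eigenvalues -2, -1 are distinct and real, so A is diagonalisable and x(t) = e^{At} x(0) = V diag(e^{λ_i t}) V^{-1} x(0), where the columns of V are the eigenvectors.
λ = -2: A - (-2)I = [[1, -3], [0, 0]]. Row 1 gives 1·v1 + (-3)·v2 = 0, so take v_1 = [3, 1]^T.
λ = -1: A - (-1)I = [[0, -3], [0, -1]]. Row 1 gives 0·v1 + (-3)·v2 = 0, so take v_2 = [1, 0]^T.
V = [v_1 v_2] = [[3, 1], [1, 0]] has det V = -1, so V^{-1} = adj(V)/det V = [[0, 1], [1, -3]].
Modal coordinates z(0) = V^{-1} x(0): 0·2 + 1·(-3) = -3; 1·2 + (-3)·(-3) = 11; so z(0) = [-3, 11]^T.
x_2(t) = Σ_i (v_i)_2 · z_i(0) · e^{λ_i t} (row 2 of V times the modal terms).
x_2(1.5) = 1·(-3)·e^{-2·1.5} + 0·11·e^{-1·1.5} = (-3)·0.049787 + 0·0.223130 = -0.1494.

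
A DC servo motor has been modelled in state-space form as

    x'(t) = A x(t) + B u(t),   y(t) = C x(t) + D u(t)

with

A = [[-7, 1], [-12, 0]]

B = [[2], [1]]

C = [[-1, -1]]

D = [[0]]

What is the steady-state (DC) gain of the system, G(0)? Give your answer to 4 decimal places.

1.3333

G(0) = C(-A)^{-1}B + D = -C A^{-1} B + D.
det A = 12, so A^{-1} = (1/12)·adj(A) = [[0, -1/12], [1, -7/12]]
A^{-1} B = [-1/12, 17/12]^T
C A^{-1} B = -4/3
G(0) = D - C A^{-1} B = 0 - (-4/3) = 4/3 ≈ 1.3333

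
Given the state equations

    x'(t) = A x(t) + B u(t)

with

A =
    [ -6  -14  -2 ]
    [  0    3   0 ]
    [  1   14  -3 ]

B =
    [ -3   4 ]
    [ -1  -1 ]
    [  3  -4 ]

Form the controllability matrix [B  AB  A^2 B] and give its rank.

2

AB = [[26, -2], [-3, -3], [-26, 2]]
A^2B = [[-62, 50], [-9, -9], [62, -50]]
Controllability matrix C = [B  AB  A^2B] = [[-3, 4, 26, -2, -62, 50], [-1, -1, -3, -3, -9, -9], [3, -4, -26, 2, 62, -50]]
The rows r1, r2, r3 of C are linearly dependent: r1 + r3 = 0 (check each entry), so rank(C) ≤ 2.
The 2×2 minor from rows 1, 2, columns 1, 2 is (-3)·(-1) - 4·(-1) = 3 - (-4) = 7 ≠ 0, so rank(C) = 2.
rank(C) = 2 < n = 3, so the pair (A, B) is not completely controllable.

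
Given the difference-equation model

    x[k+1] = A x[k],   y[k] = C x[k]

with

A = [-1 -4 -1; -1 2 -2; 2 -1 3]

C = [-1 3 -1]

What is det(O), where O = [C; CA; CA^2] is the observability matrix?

73

CA = [[-4, 11, -8]]
CA^2 = [[-23, 46, -42]]
Observability matrix O = [C; CA; CA^2] = [[-1, 3, -1], [-4, 11, -8], [-23, 46, -42]]
Expanding along the first row, det(O) = (-1)·(11·(-42) - (-8)·46) - 3·((-4)·(-42) - (-8)·(-23)) + (-1)·((-4)·46 - 11·(-23)) = (-1)·(-94) - 3·(-16) + (-1)·69 = 73
Since det(O) ≠ 0, rank(O) = 3 and the system is completely observable.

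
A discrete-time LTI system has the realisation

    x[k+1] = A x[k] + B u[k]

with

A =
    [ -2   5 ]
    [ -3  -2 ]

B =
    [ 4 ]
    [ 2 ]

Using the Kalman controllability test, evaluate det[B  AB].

-68

AB = [[2], [-16]]
Controllability matrix C = [B  AB] = [[4, 2], [2, -16]]
det(C) = 4·(-16) - 2·2 = -64 - 4 = -68
Since det(C) ≠ 0, rank(C) = 2 and the system is completely controllable.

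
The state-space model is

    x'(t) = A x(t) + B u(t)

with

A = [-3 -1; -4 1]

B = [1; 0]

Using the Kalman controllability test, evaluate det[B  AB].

-4

AB = [[-3], [-4]]
Controllability matrix C = [B  AB] = [[1, -3], [0, -4]]
det(C) = 1·(-4) - (-3)·0 = -4 - 0 = -4
Since det(C) ≠ 0, rank(C) = 2 and the system is completely controllable.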